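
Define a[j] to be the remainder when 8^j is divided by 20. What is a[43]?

12

We have a[0] = 1; a[1] = 8; a[2] = 4; a[3] = 12; a[4] = 16; a[5] = 8.
Since a[5] = a[1] = 8, the sequence is eventually periodic: after a pre-period of length 1 it cycles with period 4.
For j ≥ 1, a[j] depends only on (j - 1) mod 4. (43 - 1) mod 4 = 2, so a[43] = a[3] = 12.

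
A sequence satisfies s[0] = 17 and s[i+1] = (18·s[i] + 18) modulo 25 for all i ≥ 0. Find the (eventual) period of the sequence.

Listing terms: s[0] = 17, s[1] = 24, s[2] = 0, s[3] = 18, s[4] = 17.
Since s[4] = s[0] = 17, the sequence is periodic with period 4.

4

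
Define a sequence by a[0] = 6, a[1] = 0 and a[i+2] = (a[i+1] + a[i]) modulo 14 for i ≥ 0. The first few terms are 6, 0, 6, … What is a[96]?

6

Computing terms: a[0] = 6,  a[1] = 0,  a[2] = 6,  a[3] = 6,  a[4] = 12,  a[5] = 4,  a[6] = 2,  a[7] = 6,  a[8] = 8,  a[9] = 0,  a[10] = 8,  a[11] = 8,  a[12] = 2,  a[13] = 10,  a[14] = 12,  a[15] = 8,  a[16] = 6,  a[17] = 0.
Since (a[16], a[17]) = (a[0], a[1]) = (6, 0) (two consecutive terms determine the rest), the sequence is periodic with period 16.
So a[96] = a[0 + ((96-0) mod 16)] = a[0] = 6.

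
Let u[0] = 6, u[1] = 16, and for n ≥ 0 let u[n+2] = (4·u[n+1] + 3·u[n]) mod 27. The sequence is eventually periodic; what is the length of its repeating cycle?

We have u[0] = 6,  u[1] = 16,  u[2] = 1,  u[3] = 25,  u[4] = 22,  u[5] = 1,  u[6] = 16,  u[7] = 13,  u[8] = 19,  u[9] = 7,  u[10] = 4,  u[11] = 10,  u[12] = 25,  u[13] = 22.
Since (u[12], u[13]) = (u[3], u[4]) = (25, 22) (two consecutive terms determine the rest), the sequence is eventually periodic: after a pre-period of length 3 it cycles with period 9.

9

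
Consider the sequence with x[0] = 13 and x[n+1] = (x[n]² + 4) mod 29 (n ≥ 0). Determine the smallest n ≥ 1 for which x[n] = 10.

x[0] = 13, x[1] = 28, x[2] = 5, x[3] = 0, x[4] = 4, x[5] = 20, x[6] = 27, x[7] = 8, x[8] = 10, x[9] = 17, x[10] = 3, x[11] = 13.
The sequence repeats with period 11.
The value 10 first appears (with n ≥ 1) at x[8].

8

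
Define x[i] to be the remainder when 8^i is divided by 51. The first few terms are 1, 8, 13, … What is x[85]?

We have x[0] = 1, x[1] = 8, x[2] = 13, x[3] = 2, x[4] = 16, x[5] = 26, x[6] = 4, x[7] = 32, x[8] = 1.
Since x[8] = x[0] = 1, the sequence is periodic with period 8.
(85 - 0) mod 8 = 5, so x[85] = x[5] = 26.

26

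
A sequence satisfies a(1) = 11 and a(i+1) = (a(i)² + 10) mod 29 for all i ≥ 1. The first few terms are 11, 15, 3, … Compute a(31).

9

Computing terms: a(1) = 11; a(2) = 15; a(3) = 3; a(4) = 19; a(5) = 23; a(6) = 17; a(7) = 9; a(8) = 4; a(9) = 26; a(10) = 19.
Since a(10) = a(4) = 19, the sequence is eventually periodic: after a pre-period of length 3 it cycles with period 6.
For i ≥ 4, a(i) depends only on (i - 4) mod 6. (31 - 4) mod 6 = 3, so a(31) = a(7) = 9.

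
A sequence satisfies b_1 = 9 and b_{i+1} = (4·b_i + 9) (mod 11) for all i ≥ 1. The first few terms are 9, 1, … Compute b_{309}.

6

Listing terms: b_1 = 9; b_2 = 1; b_3 = 2; b_4 = 6; b_5 = 0; b_6 = 9.
Since b_6 = b_1 = 9, the sequence is periodic with period 5.
(309 - 1) mod 5 = 3, so b_{309} = b_4 = 6.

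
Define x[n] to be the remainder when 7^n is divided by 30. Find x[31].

x[1] = 7, x[2] = 19, x[3] = 13, x[4] = 1, x[5] = 7.
The sequence repeats with period 4.
(31 - 1) mod 4 = 2, so x[31] = x[3] = 13.

13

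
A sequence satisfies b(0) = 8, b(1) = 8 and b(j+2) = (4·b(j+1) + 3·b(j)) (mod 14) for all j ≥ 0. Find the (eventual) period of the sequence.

21

We have b(0) = 8,  b(1) = 8,  b(2) = 0,  b(3) = 10,  b(4) = 12,  b(5) = 8,  b(6) = 12,  b(7) = 2,  b(8) = 2,  b(9) = 0,  b(10) = 6,  b(11) = 10,  b(12) = 2,  b(13) = 10,  b(14) = 4,  b(15) = 4,  b(16) = 0,  b(17) = 12,  b(18) = 6,  b(19) = 4,  b(20) = 6,  b(21) = 8,  b(22) = 8.
The sequence repeats with period 21.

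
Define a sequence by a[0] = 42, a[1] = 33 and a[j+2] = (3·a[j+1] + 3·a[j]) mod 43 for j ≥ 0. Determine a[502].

2

Computing terms: a[0] = 42,  a[1] = 33,  a[2] = 10,  a[3] = 0,  a[4] = 30,  a[5] = 4,  a[6] = 16,  a[7] = 17,  a[8] = 13,  a[9] = 4,  a[10] = 8,  a[11] = 36,  a[12] = 3,  a[13] = 31,  a[14] = 16,  a[15] = 12,  a[16] = 41,  a[17] = 30,  a[18] = 41,  a[19] = 41,  a[20] = 31,  a[21] = 1,  a[22] = 10,  a[23] = 33,  a[24] = 0,  a[25] = 13,  a[26] = 39,  a[27] = 27,  a[28] = 26,  a[29] = 30,  a[30] = 39,  a[31] = 35,  a[32] = 7,  a[33] = 40,  a[34] = 12,  a[35] = 27,  a[36] = 31,  a[37] = 2,  a[38] = 13,  a[39] = 2,  a[40] = 2,  a[41] = 12,  a[42] = 42,  a[43] = 33.
Since (a[42], a[43]) = (a[0], a[1]) = (42, 33) (two consecutive terms determine the rest), the sequence is periodic with period 42.
(502 - 0) mod 42 = 40, so a[502] = a[40] = 2.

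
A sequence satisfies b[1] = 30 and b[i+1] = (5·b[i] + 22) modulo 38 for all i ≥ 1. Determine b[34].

34

We have b[1] = 30, b[2] = 20, b[3] = 8, b[4] = 24, b[5] = 28, b[6] = 10, b[7] = 34, b[8] = 2, b[9] = 32, b[10] = 30.
Since b[10] = b[1] = 30, the sequence is periodic with period 9.
(34 - 1) mod 9 = 6, so b[34] = b[7] = 34.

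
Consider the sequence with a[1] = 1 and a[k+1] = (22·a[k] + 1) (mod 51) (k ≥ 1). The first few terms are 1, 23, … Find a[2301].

9

Computing terms: a[1] = 1; a[2] = 23; a[3] = 48; a[4] = 37; a[5] = 50; a[6] = 30; a[7] = 49; a[8] = 8; a[9] = 24; a[10] = 19; a[11] = 11; a[12] = 39; a[13] = 43; a[14] = 29; a[15] = 27; a[16] = 34; a[17] = 35; a[18] = 6; a[19] = 31; a[20] = 20; a[21] = 33; a[22] = 13; a[23] = 32; a[24] = 42; a[25] = 7; a[26] = 2; a[27] = 45; a[28] = 22; a[29] = 26; a[30] = 12; a[31] = 10; a[32] = 17; a[33] = 18; a[34] = 40; a[35] = 14; a[36] = 3; a[37] = 16; a[38] = 47; a[39] = 15; a[40] = 25; a[41] = 41; a[42] = 36; a[43] = 28; a[44] = 5; a[45] = 9; a[46] = 46; a[47] = 44; a[48] = 0; a[49] = 1.
The sequence repeats with period 48.
(2301 - 1) mod 48 = 44, so a[2301] = a[45] = 9.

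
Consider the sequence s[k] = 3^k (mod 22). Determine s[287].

s[1] = 3, s[2] = 9, s[3] = 5, s[4] = 15, s[5] = 1, s[6] = 3.
The sequence repeats with period 5.
(287 - 1) mod 5 = 1, so s[287] = s[2] = 9.

9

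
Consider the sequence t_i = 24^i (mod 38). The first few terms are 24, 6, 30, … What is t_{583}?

16

t_1 = 24,  t_2 = 6,  t_3 = 30,  t_4 = 36,  t_5 = 28,  t_6 = 26,  t_7 = 16,  t_8 = 4,  t_9 = 20,  t_{10} = 24.
The sequence repeats with period 9.
So t_{583} = t_{1 + ((583-1) mod 9)} = t_7 = 16.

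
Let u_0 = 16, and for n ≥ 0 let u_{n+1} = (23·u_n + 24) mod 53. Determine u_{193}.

21

u_0 = 16, u_1 = 21, u_2 = 30, u_3 = 25, u_4 = 16.
Since u_4 = u_0 = 16, the sequence is periodic with period 4.
So u_{193} = u_{0 + ((193-0) mod 4)} = u_1 = 21.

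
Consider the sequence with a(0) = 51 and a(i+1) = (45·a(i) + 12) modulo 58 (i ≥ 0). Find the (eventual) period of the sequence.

7

Computing terms: a(0) = 51,  a(1) = 45,  a(2) = 7,  a(3) = 37,  a(4) = 53,  a(5) = 19,  a(6) = 55,  a(7) = 51.
Since a(7) = a(0) = 51, the sequence is periodic with period 7.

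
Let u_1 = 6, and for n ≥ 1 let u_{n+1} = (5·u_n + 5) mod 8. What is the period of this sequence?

8

Listing terms: u_1 = 6; u_2 = 3; u_3 = 4; u_4 = 1; u_5 = 2; u_6 = 7; u_7 = 0; u_8 = 5; u_9 = 6.
The sequence repeats with period 8.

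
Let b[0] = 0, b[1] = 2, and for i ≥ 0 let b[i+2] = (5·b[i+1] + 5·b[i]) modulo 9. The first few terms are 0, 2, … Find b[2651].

We have b[0] = 0, b[1] = 2, b[2] = 1, b[3] = 6, b[4] = 8, b[5] = 7, b[6] = 3, b[7] = 5, b[8] = 4, b[9] = 0, b[10] = 2.
Since (b[9], b[10]) = (b[0], b[1]) = (0, 2) (two consecutive terms determine the rest), the sequence is periodic with period 9.
So b[2651] = b[0 + ((2651-0) mod 9)] = b[5] = 7.

7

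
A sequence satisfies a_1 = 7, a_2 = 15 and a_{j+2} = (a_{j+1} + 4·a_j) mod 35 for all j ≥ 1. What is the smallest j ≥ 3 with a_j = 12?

We have a_1 = 7,  a_2 = 15,  a_3 = 8,  a_4 = 33,  a_5 = 30,  a_6 = 22,  a_7 = 2,  a_8 = 20,  a_9 = 28,  a_{10} = 3,  a_{11} = 10,  a_{12} = 22,  a_{13} = 27,  a_{14} = 10,  a_{15} = 13,  a_{16} = 18,  a_{17} = 0,  a_{18} = 2,  a_{19} = 2,  a_{20} = 10,  a_{21} = 18,  a_{22} = 23,  a_{23} = 25,  a_{24} = 12,  a_{25} = 7,  a_{26} = 20,  a_{27} = 13,  a_{28} = 23,  a_{29} = 5,  a_{30} = 27,  a_{31} = 12,  a_{32} = 15,  a_{33} = 28,  a_{34} = 18,  a_{35} = 25,  a_{36} = 27,  a_{37} = 22,  a_{38} = 25,  a_{39} = 8,  a_{40} = 3,  a_{41} = 0,  a_{42} = 12,  a_{43} = 12,  a_{44} = 25,  a_{45} = 3,  a_{46} = 33,  a_{47} = 10,  a_{48} = 2,  a_{49} = 7,  a_{50} = 15.
The sequence repeats with period 48.
The value 12 first appears (with j ≥ 3) at a_{24}.

24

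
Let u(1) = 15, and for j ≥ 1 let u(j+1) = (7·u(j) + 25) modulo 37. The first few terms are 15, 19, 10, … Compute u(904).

21

Computing terms: u(1) = 15,  u(2) = 19,  u(3) = 10,  u(4) = 21,  u(5) = 24,  u(6) = 8,  u(7) = 7,  u(8) = 0,  u(9) = 25,  u(10) = 15.
The sequence repeats with period 9.
So u(904) = u(1 + ((904-1) mod 9)) = u(4) = 21.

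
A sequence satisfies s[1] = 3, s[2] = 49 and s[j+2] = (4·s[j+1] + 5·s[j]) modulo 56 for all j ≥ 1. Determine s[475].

Computing terms: s[1] = 3,  s[2] = 49,  s[3] = 43,  s[4] = 25,  s[5] = 35,  s[6] = 41,  s[7] = 3,  s[8] = 49.
Since (s[7], s[8]) = (s[1], s[2]) = (3, 49) (two consecutive terms determine the rest), the sequence is periodic with period 6.
(475 - 1) mod 6 = 0, so s[475] = s[1] = 3.

3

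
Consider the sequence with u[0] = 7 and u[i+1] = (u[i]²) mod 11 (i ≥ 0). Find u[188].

u[0] = 7,  u[1] = 5,  u[2] = 3,  u[3] = 9,  u[4] = 4,  u[5] = 5.
Since u[5] = u[1] = 5, the sequence is eventually periodic: after a pre-period of length 1 it cycles with period 4.
For i ≥ 1, u[i] depends only on (i - 1) mod 4. (188 - 1) mod 4 = 3, so u[188] = u[4] = 4.

4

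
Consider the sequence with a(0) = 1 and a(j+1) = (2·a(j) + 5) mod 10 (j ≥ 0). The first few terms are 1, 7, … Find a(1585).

a(0) = 1,  a(1) = 7,  a(2) = 9,  a(3) = 3,  a(4) = 1.
Since a(4) = a(0) = 1, the sequence is periodic with period 4.
So a(1585) = a(0 + ((1585-0) mod 4)) = a(1) = 7.

7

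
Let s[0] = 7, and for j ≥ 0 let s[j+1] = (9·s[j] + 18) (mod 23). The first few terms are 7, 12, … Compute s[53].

22

s[0] = 7; s[1] = 12; s[2] = 11; s[3] = 2; s[4] = 13; s[5] = 20; s[6] = 14; s[7] = 6; s[8] = 3; s[9] = 22; s[10] = 9; s[11] = 7.
Since s[11] = s[0] = 7, the sequence is periodic with period 11.
So s[53] = s[0 + ((53-0) mod 11)] = s[9] = 22.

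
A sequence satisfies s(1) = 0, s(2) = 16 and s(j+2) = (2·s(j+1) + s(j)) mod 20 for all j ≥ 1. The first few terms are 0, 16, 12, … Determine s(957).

8

We have s(1) = 0; s(2) = 16; s(3) = 12; s(4) = 0; s(5) = 12; s(6) = 4; s(7) = 0; s(8) = 4; s(9) = 8; s(10) = 0; s(11) = 8; s(12) = 16; s(13) = 0; s(14) = 16.
The sequence repeats with period 12.
So s(957) = s(1 + ((957-1) mod 12)) = s(9) = 8.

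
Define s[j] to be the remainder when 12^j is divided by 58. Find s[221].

12

s[1] = 12,  s[2] = 28,  s[3] = 46,  s[4] = 30,  s[5] = 12.
Since s[5] = s[1] = 12, the sequence is periodic with period 4.
So s[221] = s[1 + ((221-1) mod 4)] = s[1] = 12.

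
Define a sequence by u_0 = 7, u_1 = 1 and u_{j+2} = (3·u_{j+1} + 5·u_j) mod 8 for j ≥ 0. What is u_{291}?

Listing terms: u_0 = 7; u_1 = 1; u_2 = 6; u_3 = 7; u_4 = 3; u_5 = 4; u_6 = 3; u_7 = 5; u_8 = 6; u_9 = 3; u_{10} = 7; u_{11} = 4; u_{12} = 7; u_{13} = 1.
The sequence repeats with period 12.
(291 - 0) mod 12 = 3, so u_{291} = u_3 = 7.

7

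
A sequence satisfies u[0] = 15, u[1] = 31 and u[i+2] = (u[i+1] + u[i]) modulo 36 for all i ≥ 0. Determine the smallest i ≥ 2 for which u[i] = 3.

Computing terms: u[0] = 15,  u[1] = 31,  u[2] = 10,  u[3] = 5,  u[4] = 15,  u[5] = 20,  u[6] = 35,  u[7] = 19,  u[8] = 18,  u[9] = 1,  u[10] = 19,  u[11] = 20,  u[12] = 3,  u[13] = 23,  u[14] = 26,  u[15] = 13,  u[16] = 3,  u[17] = 16,  u[18] = 19,  u[19] = 35,  u[20] = 18,  u[21] = 17,  u[22] = 35,  u[23] = 16,  u[24] = 15,  u[25] = 31.
The sequence repeats with period 24.
The value 3 first appears (with i ≥ 2) at u[12].

12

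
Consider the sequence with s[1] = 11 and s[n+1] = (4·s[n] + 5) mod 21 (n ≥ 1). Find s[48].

Listing terms: s[1] = 11, s[2] = 7, s[3] = 12, s[4] = 11.
Since s[4] = s[1] = 11, the sequence is periodic with period 3.
(48 - 1) mod 3 = 2, so s[48] = s[3] = 12.

12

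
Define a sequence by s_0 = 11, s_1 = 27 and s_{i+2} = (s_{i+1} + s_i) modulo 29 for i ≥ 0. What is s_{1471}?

27

Listing terms: s_0 = 11,  s_1 = 27,  s_2 = 9,  s_3 = 7,  s_4 = 16,  s_5 = 23,  s_6 = 10,  s_7 = 4,  s_8 = 14,  s_9 = 18,  s_{10} = 3,  s_{11} = 21,  s_{12} = 24,  s_{13} = 16,  s_{14} = 11,  s_{15} = 27.
The sequence repeats with period 14.
So s_{1471} = s_{0 + ((1471-0) mod 14)} = s_1 = 27.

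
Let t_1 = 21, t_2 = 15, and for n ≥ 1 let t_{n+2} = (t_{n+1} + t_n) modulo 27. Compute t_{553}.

21

t_1 = 21,  t_2 = 15,  t_3 = 9,  t_4 = 24,  t_5 = 6,  t_6 = 3,  t_7 = 9,  t_8 = 12,  t_9 = 21,  t_{10} = 6,  t_{11} = 0,  t_{12} = 6,  t_{13} = 6,  t_{14} = 12,  t_{15} = 18,  t_{16} = 3,  t_{17} = 21,  t_{18} = 24,  t_{19} = 18,  t_{20} = 15,  t_{21} = 6,  t_{22} = 21,  t_{23} = 0,  t_{24} = 21,  t_{25} = 21,  t_{26} = 15.
Since (t_{25}, t_{26}) = (t_1, t_2) = (21, 15) (two consecutive terms determine the rest), the sequence is periodic with period 24.
(553 - 1) mod 24 = 0, so t_{553} = t_1 = 21.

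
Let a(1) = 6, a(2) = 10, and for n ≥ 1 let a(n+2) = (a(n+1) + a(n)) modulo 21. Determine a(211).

Listing terms: a(1) = 6, a(2) = 10, a(3) = 16, a(4) = 5, a(5) = 0, a(6) = 5, a(7) = 5, a(8) = 10, a(9) = 15, a(10) = 4, a(11) = 19, a(12) = 2, a(13) = 0, a(14) = 2, a(15) = 2, a(16) = 4, a(17) = 6, a(18) = 10.
The sequence repeats with period 16.
So a(211) = a(1 + ((211-1) mod 16)) = a(3) = 16.

16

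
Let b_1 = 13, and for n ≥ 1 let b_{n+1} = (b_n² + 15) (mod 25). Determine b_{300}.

Listing terms: b_1 = 13; b_2 = 9; b_3 = 21; b_4 = 6; b_5 = 1; b_6 = 16; b_7 = 21.
Since b_7 = b_3 = 21, the sequence is eventually periodic: after a pre-period of length 2 it cycles with period 4.
For n ≥ 3, b_n depends only on (n - 3) mod 4. (300 - 3) mod 4 = 1, so b_{300} = b_4 = 6.

6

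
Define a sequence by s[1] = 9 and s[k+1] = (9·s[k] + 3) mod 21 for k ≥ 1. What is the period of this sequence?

Listing terms: s[1] = 9, s[2] = 0, s[3] = 3, s[4] = 9.
Since s[4] = s[1] = 9, the sequence is periodic with period 3.

3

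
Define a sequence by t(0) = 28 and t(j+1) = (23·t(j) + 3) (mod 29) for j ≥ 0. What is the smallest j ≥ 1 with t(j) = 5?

Computing terms: t(0) = 28; t(1) = 9; t(2) = 7; t(3) = 19; t(4) = 5; t(5) = 2; t(6) = 20; t(7) = 28.
Since t(7) = t(0) = 28, the sequence is periodic with period 7.
The value 5 first appears (with j ≥ 1) at t(4).

4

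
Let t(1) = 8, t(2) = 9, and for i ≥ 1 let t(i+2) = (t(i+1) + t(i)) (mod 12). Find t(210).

9

We have t(1) = 8; t(2) = 9; t(3) = 5; t(4) = 2; t(5) = 7; t(6) = 9; t(7) = 4; t(8) = 1; t(9) = 5; t(10) = 6; t(11) = 11; t(12) = 5; t(13) = 4; t(14) = 9; t(15) = 1; t(16) = 10; t(17) = 11; t(18) = 9; t(19) = 8; t(20) = 5; t(21) = 1; t(22) = 6; t(23) = 7; t(24) = 1; t(25) = 8; t(26) = 9.
The sequence repeats with period 24.
So t(210) = t(1 + ((210-1) mod 24)) = t(18) = 9.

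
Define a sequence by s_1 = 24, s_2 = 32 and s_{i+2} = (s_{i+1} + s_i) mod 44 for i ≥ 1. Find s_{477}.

Listing terms: s_1 = 24; s_2 = 32; s_3 = 12; s_4 = 0; s_5 = 12; s_6 = 12; s_7 = 24; s_8 = 36; s_9 = 16; s_{10} = 8; s_{11} = 24; s_{12} = 32.
The sequence repeats with period 10.
So s_{477} = s_{1 + ((477-1) mod 10)} = s_7 = 24.

24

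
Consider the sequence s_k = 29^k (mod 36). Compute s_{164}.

13

s_1 = 29, s_2 = 13, s_3 = 17, s_4 = 25, s_5 = 5, s_6 = 1, s_7 = 29.
The sequence repeats with period 6.
(164 - 1) mod 6 = 1, so s_{164} = s_2 = 13.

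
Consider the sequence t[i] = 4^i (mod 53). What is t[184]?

16

Listing terms: t[0] = 1, t[1] = 4, t[2] = 16, t[3] = 11, t[4] = 44, t[5] = 17, t[6] = 15, t[7] = 7, t[8] = 28, t[9] = 6, t[10] = 24, t[11] = 43, t[12] = 13, t[13] = 52, t[14] = 49, t[15] = 37, t[16] = 42, t[17] = 9, t[18] = 36, t[19] = 38, t[20] = 46, t[21] = 25, t[22] = 47, t[23] = 29, t[24] = 10, t[25] = 40, t[26] = 1.
Since t[26] = t[0] = 1, the sequence is periodic with period 26.
(184 - 0) mod 26 = 2, so t[184] = t[2] = 16.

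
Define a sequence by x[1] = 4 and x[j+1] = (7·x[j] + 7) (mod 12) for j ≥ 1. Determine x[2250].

3

x[1] = 4, x[2] = 11, x[3] = 0, x[4] = 7, x[5] = 8, x[6] = 3, x[7] = 4.
The sequence repeats with period 6.
(2250 - 1) mod 6 = 5, so x[2250] = x[6] = 3.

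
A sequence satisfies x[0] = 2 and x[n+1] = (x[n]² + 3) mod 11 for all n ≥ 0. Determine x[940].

Computing terms: x[0] = 2; x[1] = 7; x[2] = 8; x[3] = 1; x[4] = 4; x[5] = 8.
Since x[5] = x[2] = 8, the sequence is eventually periodic: after a pre-period of length 2 it cycles with period 3.
For n ≥ 2, x[n] depends only on (n - 2) mod 3. (940 - 2) mod 3 = 2, so x[940] = x[4] = 4.

4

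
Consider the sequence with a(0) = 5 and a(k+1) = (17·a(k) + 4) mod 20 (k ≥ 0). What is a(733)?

9

Listing terms: a(0) = 5,  a(1) = 9,  a(2) = 17,  a(3) = 13,  a(4) = 5.
The sequence repeats with period 4.
(733 - 0) mod 4 = 1, so a(733) = a(1) = 9.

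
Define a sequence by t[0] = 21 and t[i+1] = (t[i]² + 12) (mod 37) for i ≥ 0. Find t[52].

21

Listing terms: t[0] = 21; t[1] = 9; t[2] = 19; t[3] = 3; t[4] = 21.
Since t[4] = t[0] = 21, the sequence is periodic with period 4.
So t[52] = t[0 + ((52-0) mod 4)] = t[0] = 21.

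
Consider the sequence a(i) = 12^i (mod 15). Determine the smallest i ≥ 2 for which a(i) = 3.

Computing terms: a(1) = 12; a(2) = 9; a(3) = 3; a(4) = 6; a(5) = 12.
The sequence repeats with period 4.
The value 3 first appears (with i ≥ 2) at a(3).

3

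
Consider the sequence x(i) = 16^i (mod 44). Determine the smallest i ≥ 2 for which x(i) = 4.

3

Computing terms: x(1) = 16, x(2) = 36, x(3) = 4, x(4) = 20, x(5) = 12, x(6) = 16.
Since x(6) = x(1) = 16, the sequence is periodic with period 5.
The value 4 first appears (with i ≥ 2) at x(3).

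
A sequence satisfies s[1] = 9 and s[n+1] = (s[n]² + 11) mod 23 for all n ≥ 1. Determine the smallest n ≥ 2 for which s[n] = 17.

Listing terms: s[1] = 9; s[2] = 0; s[3] = 11; s[4] = 17; s[5] = 1; s[6] = 12; s[7] = 17.
Since s[7] = s[4] = 17, the sequence is eventually periodic: after a pre-period of length 3 it cycles with period 3.
The value 17 first appears (with n ≥ 2) at s[4].

4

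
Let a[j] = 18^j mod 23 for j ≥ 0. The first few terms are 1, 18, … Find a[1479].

We have a[0] = 1, a[1] = 18, a[2] = 2, a[3] = 13, a[4] = 4, a[5] = 3, a[6] = 8, a[7] = 6, a[8] = 16, a[9] = 12, a[10] = 9, a[11] = 1.
The sequence repeats with period 11.
So a[1479] = a[0 + ((1479-0) mod 11)] = a[5] = 3.

3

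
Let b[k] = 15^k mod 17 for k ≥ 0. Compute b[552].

Computing terms: b[0] = 1; b[1] = 15; b[2] = 4; b[3] = 9; b[4] = 16; b[5] = 2; b[6] = 13; b[7] = 8; b[8] = 1.
The sequence repeats with period 8.
(552 - 0) mod 8 = 0, so b[552] = b[0] = 1.

1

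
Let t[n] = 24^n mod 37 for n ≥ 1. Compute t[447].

We have t[1] = 24, t[2] = 21, t[3] = 23, t[4] = 34, t[5] = 2, t[6] = 11, t[7] = 5, t[8] = 9, t[9] = 31, t[10] = 4, t[11] = 22, t[12] = 10, t[13] = 18, t[14] = 25, t[15] = 8, t[16] = 7, t[17] = 20, t[18] = 36, t[19] = 13, t[20] = 16, t[21] = 14, t[22] = 3, t[23] = 35, t[24] = 26, t[25] = 32, t[26] = 28, t[27] = 6, t[28] = 33, t[29] = 15, t[30] = 27, t[31] = 19, t[32] = 12, t[33] = 29, t[34] = 30, t[35] = 17, t[36] = 1, t[37] = 24.
Since t[37] = t[1] = 24, the sequence is periodic with period 36.
(447 - 1) mod 36 = 14, so t[447] = t[15] = 8.

8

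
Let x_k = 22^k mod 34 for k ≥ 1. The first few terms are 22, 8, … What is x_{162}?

Computing terms: x_1 = 22,  x_2 = 8,  x_3 = 6,  x_4 = 30,  x_5 = 14,  x_6 = 2,  x_7 = 10,  x_8 = 16,  x_9 = 12,  x_{10} = 26,  x_{11} = 28,  x_{12} = 4,  x_{13} = 20,  x_{14} = 32,  x_{15} = 24,  x_{16} = 18,  x_{17} = 22.
Since x_{17} = x_1 = 22, the sequence is periodic with period 16.
(162 - 1) mod 16 = 1, so x_{162} = x_2 = 8.

8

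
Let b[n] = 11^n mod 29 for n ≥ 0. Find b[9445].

2

We have b[0] = 1,  b[1] = 11,  b[2] = 5,  b[3] = 26,  b[4] = 25,  b[5] = 14,  b[6] = 9,  b[7] = 12,  b[8] = 16,  b[9] = 2,  b[10] = 22,  b[11] = 10,  b[12] = 23,  b[13] = 21,  b[14] = 28,  b[15] = 18,  b[16] = 24,  b[17] = 3,  b[18] = 4,  b[19] = 15,  b[20] = 20,  b[21] = 17,  b[22] = 13,  b[23] = 27,  b[24] = 7,  b[25] = 19,  b[26] = 6,  b[27] = 8,  b[28] = 1.
The sequence repeats with period 28.
(9445 - 0) mod 28 = 9, so b[9445] = b[9] = 2.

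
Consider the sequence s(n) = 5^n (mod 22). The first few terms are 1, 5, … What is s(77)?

Listing terms: s(0) = 1,  s(1) = 5,  s(2) = 3,  s(3) = 15,  s(4) = 9,  s(5) = 1.
Since s(5) = s(0) = 1, the sequence is periodic with period 5.
So s(77) = s(0 + ((77-0) mod 5)) = s(2) = 3.

3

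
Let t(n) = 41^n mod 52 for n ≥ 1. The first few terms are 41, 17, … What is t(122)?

Listing terms: t(1) = 41,  t(2) = 17,  t(3) = 21,  t(4) = 29,  t(5) = 45,  t(6) = 25,  t(7) = 37,  t(8) = 9,  t(9) = 5,  t(10) = 49,  t(11) = 33,  t(12) = 1,  t(13) = 41.
Since t(13) = t(1) = 41, the sequence is periodic with period 12.
(122 - 1) mod 12 = 1, so t(122) = t(2) = 17.

17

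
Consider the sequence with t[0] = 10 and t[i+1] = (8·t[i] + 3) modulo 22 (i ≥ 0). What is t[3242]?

t[0] = 10,  t[1] = 17,  t[2] = 7,  t[3] = 15,  t[4] = 13,  t[5] = 19,  t[6] = 1,  t[7] = 11,  t[8] = 3,  t[9] = 5,  t[10] = 21,  t[11] = 17.
Since t[11] = t[1] = 17, the sequence is eventually periodic: after a pre-period of length 1 it cycles with period 10.
For i ≥ 1, t[i] depends only on (i - 1) mod 10. (3242 - 1) mod 10 = 1, so t[3242] = t[2] = 7.

7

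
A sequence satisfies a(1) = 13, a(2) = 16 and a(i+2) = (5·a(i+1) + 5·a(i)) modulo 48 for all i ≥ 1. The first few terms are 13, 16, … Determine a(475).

Listing terms: a(1) = 13; a(2) = 16; a(3) = 1; a(4) = 37; a(5) = 46; a(6) = 31; a(7) = 1; a(8) = 16; a(9) = 37; a(10) = 25; a(11) = 22; a(12) = 43; a(13) = 37; a(14) = 16; a(15) = 25; a(16) = 13; a(17) = 46; a(18) = 7; a(19) = 25; a(20) = 16; a(21) = 13; a(22) = 1; a(23) = 22; a(24) = 19; a(25) = 13; a(26) = 16.
Since (a(25), a(26)) = (a(1), a(2)) = (13, 16) (two consecutive terms determine the rest), the sequence is periodic with period 24.
(475 - 1) mod 24 = 18, so a(475) = a(19) = 25.

25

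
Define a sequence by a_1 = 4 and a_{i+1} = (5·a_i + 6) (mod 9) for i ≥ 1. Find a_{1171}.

Listing terms: a_1 = 4; a_2 = 8; a_3 = 1; a_4 = 2; a_5 = 7; a_6 = 5; a_7 = 4.
The sequence repeats with period 6.
So a_{1171} = a_{1 + ((1171-1) mod 6)} = a_1 = 4.

4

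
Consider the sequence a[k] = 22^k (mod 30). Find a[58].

4

Listing terms: a[1] = 22; a[2] = 4; a[3] = 28; a[4] = 16; a[5] = 22.
Since a[5] = a[1] = 22, the sequence is periodic with period 4.
(58 - 1) mod 4 = 1, so a[58] = a[2] = 4.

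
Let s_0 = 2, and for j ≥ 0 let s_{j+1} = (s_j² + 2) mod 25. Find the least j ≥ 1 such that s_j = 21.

3

Listing terms: s_0 = 2,  s_1 = 6,  s_2 = 13,  s_3 = 21,  s_4 = 18,  s_5 = 1,  s_6 = 3,  s_7 = 11,  s_8 = 23,  s_9 = 6.
Since s_9 = s_1 = 6, the sequence is eventually periodic: after a pre-period of length 1 it cycles with period 8.
The value 21 first appears (with j ≥ 1) at s_3.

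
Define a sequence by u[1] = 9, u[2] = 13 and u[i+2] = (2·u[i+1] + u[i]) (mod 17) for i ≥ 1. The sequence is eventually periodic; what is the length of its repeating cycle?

We have u[1] = 9; u[2] = 13; u[3] = 1; u[4] = 15; u[5] = 14; u[6] = 9; u[7] = 15; u[8] = 5; u[9] = 8; u[10] = 4; u[11] = 16; u[12] = 2; u[13] = 3; u[14] = 8; u[15] = 2; u[16] = 12; u[17] = 9; u[18] = 13.
Since (u[17], u[18]) = (u[1], u[2]) = (9, 13) (two consecutive terms determine the rest), the sequence is periodic with period 16.

16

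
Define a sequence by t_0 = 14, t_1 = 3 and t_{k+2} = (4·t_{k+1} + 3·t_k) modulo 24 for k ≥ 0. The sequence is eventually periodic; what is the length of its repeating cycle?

Computing terms: t_0 = 14,  t_1 = 3,  t_2 = 6,  t_3 = 9,  t_4 = 6,  t_5 = 3,  t_6 = 6.
Since (t_5, t_6) = (t_1, t_2) = (3, 6) (two consecutive terms determine the rest), the sequence is eventually periodic: after a pre-period of length 1 it cycles with period 4.

4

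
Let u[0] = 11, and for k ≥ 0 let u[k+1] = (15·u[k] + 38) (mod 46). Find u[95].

Computing terms: u[0] = 11, u[1] = 19, u[2] = 1, u[3] = 7, u[4] = 5, u[5] = 21, u[6] = 31, u[7] = 43, u[8] = 39, u[9] = 25, u[10] = 45, u[11] = 23, u[12] = 15, u[13] = 33, u[14] = 27, u[15] = 29, u[16] = 13, u[17] = 3, u[18] = 37, u[19] = 41, u[20] = 9, u[21] = 35, u[22] = 11.
The sequence repeats with period 22.
So u[95] = u[0 + ((95-0) mod 22)] = u[7] = 43.

43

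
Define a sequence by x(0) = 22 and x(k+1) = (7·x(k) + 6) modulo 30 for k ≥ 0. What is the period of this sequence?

4

x(0) = 22; x(1) = 10; x(2) = 16; x(3) = 28; x(4) = 22.
The sequence repeats with period 4.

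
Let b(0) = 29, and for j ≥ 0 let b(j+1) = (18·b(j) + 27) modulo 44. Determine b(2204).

41

b(0) = 29; b(1) = 21; b(2) = 9; b(3) = 13; b(4) = 41; b(5) = 17; b(6) = 25; b(7) = 37; b(8) = 33; b(9) = 5; b(10) = 29.
Since b(10) = b(0) = 29, the sequence is periodic with period 10.
So b(2204) = b(0 + ((2204-0) mod 10)) = b(4) = 41.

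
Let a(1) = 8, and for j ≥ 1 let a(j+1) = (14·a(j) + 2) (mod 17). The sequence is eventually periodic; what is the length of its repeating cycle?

16

Listing terms: a(1) = 8,  a(2) = 12,  a(3) = 0,  a(4) = 2,  a(5) = 13,  a(6) = 14,  a(7) = 11,  a(8) = 3,  a(9) = 10,  a(10) = 6,  a(11) = 1,  a(12) = 16,  a(13) = 5,  a(14) = 4,  a(15) = 7,  a(16) = 15,  a(17) = 8.
Since a(17) = a(1) = 8, the sequence is periodic with period 16.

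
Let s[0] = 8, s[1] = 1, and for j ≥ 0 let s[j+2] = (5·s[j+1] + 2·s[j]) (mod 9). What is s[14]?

3

s[0] = 8,  s[1] = 1,  s[2] = 3,  s[3] = 8,  s[4] = 1.
The sequence repeats with period 3.
So s[14] = s[0 + ((14-0) mod 3)] = s[2] = 3.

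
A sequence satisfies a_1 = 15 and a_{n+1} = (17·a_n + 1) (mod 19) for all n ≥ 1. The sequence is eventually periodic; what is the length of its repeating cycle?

9

Computing terms: a_1 = 15, a_2 = 9, a_3 = 2, a_4 = 16, a_5 = 7, a_6 = 6, a_7 = 8, a_8 = 4, a_9 = 12, a_{10} = 15.
Since a_{10} = a_1 = 15, the sequence is periodic with period 9.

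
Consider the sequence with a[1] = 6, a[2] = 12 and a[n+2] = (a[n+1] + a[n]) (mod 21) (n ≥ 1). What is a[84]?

9

We have a[1] = 6, a[2] = 12, a[3] = 18, a[4] = 9, a[5] = 6, a[6] = 15, a[7] = 0, a[8] = 15, a[9] = 15, a[10] = 9, a[11] = 3, a[12] = 12, a[13] = 15, a[14] = 6, a[15] = 0, a[16] = 6, a[17] = 6, a[18] = 12.
The sequence repeats with period 16.
So a[84] = a[1 + ((84-1) mod 16)] = a[4] = 9.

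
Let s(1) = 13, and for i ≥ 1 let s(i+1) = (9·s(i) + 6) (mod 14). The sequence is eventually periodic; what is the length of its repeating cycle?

Listing terms: s(1) = 13; s(2) = 11; s(3) = 7; s(4) = 13.
The sequence repeats with period 3.

3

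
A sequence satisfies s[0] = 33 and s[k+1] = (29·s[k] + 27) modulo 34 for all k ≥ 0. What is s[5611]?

14

Computing terms: s[0] = 33; s[1] = 32; s[2] = 3; s[3] = 12; s[4] = 1; s[5] = 22; s[6] = 19; s[7] = 0; s[8] = 27; s[9] = 28; s[10] = 23; s[11] = 14; s[12] = 25; s[13] = 4; s[14] = 7; s[15] = 26; s[16] = 33.
The sequence repeats with period 16.
(5611 - 0) mod 16 = 11, so s[5611] = s[11] = 14.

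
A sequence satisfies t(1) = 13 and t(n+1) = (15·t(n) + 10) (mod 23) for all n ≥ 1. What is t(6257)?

18

Listing terms: t(1) = 13, t(2) = 21, t(3) = 3, t(4) = 9, t(5) = 7, t(6) = 0, t(7) = 10, t(8) = 22, t(9) = 18, t(10) = 4, t(11) = 1, t(12) = 2, t(13) = 17, t(14) = 12, t(15) = 6, t(16) = 8, t(17) = 15, t(18) = 5, t(19) = 16, t(20) = 20, t(21) = 11, t(22) = 14, t(23) = 13.
Since t(23) = t(1) = 13, the sequence is periodic with period 22.
(6257 - 1) mod 22 = 8, so t(6257) = t(9) = 18.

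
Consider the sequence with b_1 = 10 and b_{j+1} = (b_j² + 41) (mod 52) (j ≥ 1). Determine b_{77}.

42

We have b_1 = 10,  b_2 = 37,  b_3 = 6,  b_4 = 25,  b_5 = 42,  b_6 = 37.
Since b_6 = b_2 = 37, the sequence is eventually periodic: after a pre-period of length 1 it cycles with period 4.
For j ≥ 2, b_j depends only on (j - 2) mod 4. (77 - 2) mod 4 = 3, so b_{77} = b_5 = 42.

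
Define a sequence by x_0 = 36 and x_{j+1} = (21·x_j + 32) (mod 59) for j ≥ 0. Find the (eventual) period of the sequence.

29

x_0 = 36, x_1 = 21, x_2 = 1, x_3 = 53, x_4 = 24, x_5 = 5, x_6 = 19, x_7 = 18, x_8 = 56, x_9 = 28, x_{10} = 30, x_{11} = 13, x_{12} = 10, x_{13} = 6, x_{14} = 40, x_{15} = 46, x_{16} = 54, x_{17} = 45, x_{18} = 33, x_{19} = 17, x_{20} = 35, x_{21} = 0, x_{22} = 32, x_{23} = 55, x_{24} = 7, x_{25} = 2, x_{26} = 15, x_{27} = 52, x_{28} = 3, x_{29} = 36.
Since x_{29} = x_0 = 36, the sequence is periodic with period 29.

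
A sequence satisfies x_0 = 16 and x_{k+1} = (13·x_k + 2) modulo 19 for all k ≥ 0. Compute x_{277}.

Listing terms: x_0 = 16, x_1 = 1, x_2 = 15, x_3 = 7, x_4 = 17, x_5 = 14, x_6 = 13, x_7 = 0, x_8 = 2, x_9 = 9, x_{10} = 5, x_{11} = 10, x_{12} = 18, x_{13} = 8, x_{14} = 11, x_{15} = 12, x_{16} = 6, x_{17} = 4, x_{18} = 16.
Since x_{18} = x_0 = 16, the sequence is periodic with period 18.
(277 - 0) mod 18 = 7, so x_{277} = x_7 = 0.

0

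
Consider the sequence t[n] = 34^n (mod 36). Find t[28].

Computing terms: t[0] = 1, t[1] = 34, t[2] = 4, t[3] = 28, t[4] = 16, t[5] = 4.
Since t[5] = t[2] = 4, the sequence is eventually periodic: after a pre-period of length 2 it cycles with period 3.
For n ≥ 2, t[n] depends only on (n - 2) mod 3. (28 - 2) mod 3 = 2, so t[28] = t[4] = 16.

16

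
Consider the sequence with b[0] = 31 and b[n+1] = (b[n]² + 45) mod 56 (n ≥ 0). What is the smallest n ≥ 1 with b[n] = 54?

1

b[0] = 31, b[1] = 54, b[2] = 49, b[3] = 38, b[4] = 33, b[5] = 14, b[6] = 17, b[7] = 54.
Since b[7] = b[1] = 54, the sequence is eventually periodic: after a pre-period of length 1 it cycles with period 6.
The value 54 first appears (with n ≥ 1) at b[1].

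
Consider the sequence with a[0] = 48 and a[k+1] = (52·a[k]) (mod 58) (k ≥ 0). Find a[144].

We have a[0] = 48; a[1] = 2; a[2] = 46; a[3] = 14; a[4] = 32; a[5] = 40; a[6] = 50; a[7] = 48.
Since a[7] = a[0] = 48, the sequence is periodic with period 7.
(144 - 0) mod 7 = 4, so a[144] = a[4] = 32.

32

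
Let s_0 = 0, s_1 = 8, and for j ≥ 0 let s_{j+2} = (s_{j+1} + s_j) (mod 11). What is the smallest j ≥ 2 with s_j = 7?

We have s_0 = 0,  s_1 = 8,  s_2 = 8,  s_3 = 5,  s_4 = 2,  s_5 = 7,  s_6 = 9,  s_7 = 5,  s_8 = 3,  s_9 = 8,  s_{10} = 0,  s_{11} = 8.
Since (s_{10}, s_{11}) = (s_0, s_1) = (0, 8) (two consecutive terms determine the rest), the sequence is periodic with period 10.
The value 7 first appears (with j ≥ 2) at s_5.

5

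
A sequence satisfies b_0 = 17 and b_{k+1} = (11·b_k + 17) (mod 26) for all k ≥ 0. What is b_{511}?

24

Listing terms: b_0 = 17,  b_1 = 22,  b_2 = 25,  b_3 = 6,  b_4 = 5,  b_5 = 20,  b_6 = 3,  b_7 = 24,  b_8 = 21,  b_9 = 14,  b_{10} = 15,  b_{11} = 0,  b_{12} = 17.
The sequence repeats with period 12.
So b_{511} = b_{0 + ((511-0) mod 12)} = b_7 = 24.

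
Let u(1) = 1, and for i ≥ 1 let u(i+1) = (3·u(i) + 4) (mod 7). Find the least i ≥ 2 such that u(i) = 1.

7

We have u(1) = 1, u(2) = 0, u(3) = 4, u(4) = 2, u(5) = 3, u(6) = 6, u(7) = 1.
Since u(7) = u(1) = 1, the sequence is periodic with period 6.
The value 1 next appears (with i ≥ 2) at u(7).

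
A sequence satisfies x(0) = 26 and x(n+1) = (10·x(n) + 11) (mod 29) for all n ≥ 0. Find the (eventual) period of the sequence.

Listing terms: x(0) = 26; x(1) = 10; x(2) = 24; x(3) = 19; x(4) = 27; x(5) = 20; x(6) = 8; x(7) = 4; x(8) = 22; x(9) = 28; x(10) = 1; x(11) = 21; x(12) = 18; x(13) = 17; x(14) = 7; x(15) = 23; x(16) = 9; x(17) = 14; x(18) = 6; x(19) = 13; x(20) = 25; x(21) = 0; x(22) = 11; x(23) = 5; x(24) = 3; x(25) = 12; x(26) = 15; x(27) = 16; x(28) = 26.
Since x(28) = x(0) = 26, the sequence is periodic with period 28.

28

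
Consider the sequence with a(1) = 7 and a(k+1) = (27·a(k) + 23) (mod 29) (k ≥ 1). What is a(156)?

16

We have a(1) = 7; a(2) = 9; a(3) = 5; a(4) = 13; a(5) = 26; a(6) = 0; a(7) = 23; a(8) = 6; a(9) = 11; a(10) = 1; a(11) = 21; a(12) = 10; a(13) = 3; a(14) = 17; a(15) = 18; a(16) = 16; a(17) = 20; a(18) = 12; a(19) = 28; a(20) = 25; a(21) = 2; a(22) = 19; a(23) = 14; a(24) = 24; a(25) = 4; a(26) = 15; a(27) = 22; a(28) = 8; a(29) = 7.
Since a(29) = a(1) = 7, the sequence is periodic with period 28.
(156 - 1) mod 28 = 15, so a(156) = a(16) = 16.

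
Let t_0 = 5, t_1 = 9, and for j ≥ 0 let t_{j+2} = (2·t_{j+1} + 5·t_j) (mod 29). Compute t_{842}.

14

Listing terms: t_0 = 5,  t_1 = 9,  t_2 = 14,  t_3 = 15,  t_4 = 13,  t_5 = 14,  t_6 = 6,  t_7 = 24,  t_8 = 20,  t_9 = 15,  t_{10} = 14,  t_{11} = 16,  t_{12} = 15,  t_{13} = 23,  t_{14} = 5,  t_{15} = 9.
Since (t_{14}, t_{15}) = (t_0, t_1) = (5, 9) (two consecutive terms determine the rest), the sequence is periodic with period 14.
So t_{842} = t_{0 + ((842-0) mod 14)} = t_2 = 14.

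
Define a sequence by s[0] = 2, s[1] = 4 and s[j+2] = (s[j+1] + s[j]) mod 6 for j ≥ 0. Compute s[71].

Listing terms: s[0] = 2; s[1] = 4; s[2] = 0; s[3] = 4; s[4] = 4; s[5] = 2; s[6] = 0; s[7] = 2; s[8] = 2; s[9] = 4.
Since (s[8], s[9]) = (s[0], s[1]) = (2, 4) (two consecutive terms determine the rest), the sequence is periodic with period 8.
So s[71] = s[0 + ((71-0) mod 8)] = s[7] = 2.

2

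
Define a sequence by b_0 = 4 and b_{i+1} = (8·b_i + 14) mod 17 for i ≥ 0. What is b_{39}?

b_0 = 4,  b_1 = 12,  b_2 = 8,  b_3 = 10,  b_4 = 9,  b_5 = 1,  b_6 = 5,  b_7 = 3,  b_8 = 4.
The sequence repeats with period 8.
(39 - 0) mod 8 = 7, so b_{39} = b_7 = 3.

3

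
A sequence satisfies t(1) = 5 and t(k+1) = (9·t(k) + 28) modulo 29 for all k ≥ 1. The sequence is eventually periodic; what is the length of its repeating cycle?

14

We have t(1) = 5,  t(2) = 15,  t(3) = 18,  t(4) = 16,  t(5) = 27,  t(6) = 10,  t(7) = 2,  t(8) = 17,  t(9) = 7,  t(10) = 4,  t(11) = 6,  t(12) = 24,  t(13) = 12,  t(14) = 20,  t(15) = 5.
The sequence repeats with period 14.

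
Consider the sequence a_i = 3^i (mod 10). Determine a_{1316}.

Computing terms: a_0 = 1; a_1 = 3; a_2 = 9; a_3 = 7; a_4 = 1.
The sequence repeats with period 4.
(1316 - 0) mod 4 = 0, so a_{1316} = a_0 = 1.

1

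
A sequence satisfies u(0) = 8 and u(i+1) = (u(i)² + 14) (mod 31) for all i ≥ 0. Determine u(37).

16

We have u(0) = 8, u(1) = 16, u(2) = 22, u(3) = 2, u(4) = 18, u(5) = 28, u(6) = 23, u(7) = 16.
Since u(7) = u(1) = 16, the sequence is eventually periodic: after a pre-period of length 1 it cycles with period 6.
For i ≥ 1, u(i) depends only on (i - 1) mod 6. (37 - 1) mod 6 = 0, so u(37) = u(1) = 16.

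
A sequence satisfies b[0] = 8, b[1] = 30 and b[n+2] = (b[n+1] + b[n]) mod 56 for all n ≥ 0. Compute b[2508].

48

Listing terms: b[0] = 8,  b[1] = 30,  b[2] = 38,  b[3] = 12,  b[4] = 50,  b[5] = 6,  b[6] = 0,  b[7] = 6,  b[8] = 6,  b[9] = 12,  b[10] = 18,  b[11] = 30,  b[12] = 48,  b[13] = 22,  b[14] = 14,  b[15] = 36,  b[16] = 50,  b[17] = 30,  b[18] = 24,  b[19] = 54,  b[20] = 22,  b[21] = 20,  b[22] = 42,  b[23] = 6,  b[24] = 48,  b[25] = 54,  b[26] = 46,  b[27] = 44,  b[28] = 34,  b[29] = 22,  b[30] = 0,  b[31] = 22,  b[32] = 22,  b[33] = 44,  b[34] = 10,  b[35] = 54,  b[36] = 8,  b[37] = 6,  b[38] = 14,  b[39] = 20,  b[40] = 34,  b[41] = 54,  b[42] = 32,  b[43] = 30,  b[44] = 6,  b[45] = 36,  b[46] = 42,  b[47] = 22,  b[48] = 8,  b[49] = 30.
The sequence repeats with period 48.
So b[2508] = b[0 + ((2508-0) mod 48)] = b[12] = 48.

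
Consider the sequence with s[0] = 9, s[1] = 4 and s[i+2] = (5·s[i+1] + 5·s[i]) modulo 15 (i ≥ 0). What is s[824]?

5

Listing terms: s[0] = 9, s[1] = 4, s[2] = 5, s[3] = 0, s[4] = 10, s[5] = 5, s[6] = 0.
Since (s[5], s[6]) = (s[2], s[3]) = (5, 0) (two consecutive terms determine the rest), the sequence is eventually periodic: after a pre-period of length 2 it cycles with period 3.
For i ≥ 2, s[i] depends only on (i - 2) mod 3. (824 - 2) mod 3 = 0, so s[824] = s[2] = 5.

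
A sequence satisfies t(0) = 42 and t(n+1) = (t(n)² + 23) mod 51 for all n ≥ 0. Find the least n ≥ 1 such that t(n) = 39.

t(0) = 42; t(1) = 2; t(2) = 27; t(3) = 38; t(4) = 39; t(5) = 14; t(6) = 15; t(7) = 44; t(8) = 21; t(9) = 5; t(10) = 48; t(11) = 32; t(12) = 27.
Since t(12) = t(2) = 27, the sequence is eventually periodic: after a pre-period of length 2 it cycles with period 10.
The value 39 first appears (with n ≥ 1) at t(4).

4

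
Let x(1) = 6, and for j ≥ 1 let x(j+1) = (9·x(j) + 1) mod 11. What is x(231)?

6

x(1) = 6,  x(2) = 0,  x(3) = 1,  x(4) = 10,  x(5) = 3,  x(6) = 6.
The sequence repeats with period 5.
So x(231) = x(1 + ((231-1) mod 5)) = x(1) = 6.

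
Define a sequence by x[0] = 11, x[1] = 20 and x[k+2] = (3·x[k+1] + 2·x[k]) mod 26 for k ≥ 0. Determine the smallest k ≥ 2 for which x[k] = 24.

x[0] = 11, x[1] = 20, x[2] = 4, x[3] = 0, x[4] = 8, x[5] = 24, x[6] = 10, x[7] = 0, x[8] = 20, x[9] = 8, x[10] = 12, x[11] = 0, x[12] = 24, x[13] = 20, x[14] = 4.
Since (x[13], x[14]) = (x[1], x[2]) = (20, 4) (two consecutive terms determine the rest), the sequence is eventually periodic: after a pre-period of length 1 it cycles with period 12.
The value 24 first appears (with k ≥ 2) at x[5].

5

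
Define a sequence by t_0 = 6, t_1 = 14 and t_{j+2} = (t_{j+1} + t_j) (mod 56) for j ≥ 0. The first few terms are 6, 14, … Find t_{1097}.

Computing terms: t_0 = 6,  t_1 = 14,  t_2 = 20,  t_3 = 34,  t_4 = 54,  t_5 = 32,  t_6 = 30,  t_7 = 6,  t_8 = 36,  t_9 = 42,  t_{10} = 22,  t_{11} = 8,  t_{12} = 30,  t_{13} = 38,  t_{14} = 12,  t_{15} = 50,  t_{16} = 6,  t_{17} = 0,  t_{18} = 6,  t_{19} = 6,  t_{20} = 12,  t_{21} = 18,  t_{22} = 30,  t_{23} = 48,  t_{24} = 22,  t_{25} = 14,  t_{26} = 36,  t_{27} = 50,  t_{28} = 30,  t_{29} = 24,  t_{30} = 54,  t_{31} = 22,  t_{32} = 20,  t_{33} = 42,  t_{34} = 6,  t_{35} = 48,  t_{36} = 54,  t_{37} = 46,  t_{38} = 44,  t_{39} = 34,  t_{40} = 22,  t_{41} = 0,  t_{42} = 22,  t_{43} = 22,  t_{44} = 44,  t_{45} = 10,  t_{46} = 54,  t_{47} = 8,  t_{48} = 6,  t_{49} = 14.
The sequence repeats with period 48.
So t_{1097} = t_{0 + ((1097-0) mod 48)} = t_{41} = 0.

0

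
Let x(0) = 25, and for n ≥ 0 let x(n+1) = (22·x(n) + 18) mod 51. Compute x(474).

Listing terms: x(0) = 25, x(1) = 7, x(2) = 19, x(3) = 28, x(4) = 22, x(5) = 43, x(6) = 46, x(7) = 10, x(8) = 34, x(9) = 1, x(10) = 40, x(11) = 31, x(12) = 37, x(13) = 16, x(14) = 13, x(15) = 49, x(16) = 25.
Since x(16) = x(0) = 25, the sequence is periodic with period 16.
(474 - 0) mod 16 = 10, so x(474) = x(10) = 40.

40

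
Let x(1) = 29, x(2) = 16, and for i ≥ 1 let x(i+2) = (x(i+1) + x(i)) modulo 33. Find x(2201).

29

We have x(1) = 29,  x(2) = 16,  x(3) = 12,  x(4) = 28,  x(5) = 7,  x(6) = 2,  x(7) = 9,  x(8) = 11,  x(9) = 20,  x(10) = 31,  x(11) = 18,  x(12) = 16,  x(13) = 1,  x(14) = 17,  x(15) = 18,  x(16) = 2,  x(17) = 20,  x(18) = 22,  x(19) = 9,  x(20) = 31,  x(21) = 7,  x(22) = 5,  x(23) = 12,  x(24) = 17,  x(25) = 29,  x(26) = 13,  x(27) = 9,  x(28) = 22,  x(29) = 31,  x(30) = 20,  x(31) = 18,  x(32) = 5,  x(33) = 23,  x(34) = 28,  x(35) = 18,  x(36) = 13,  x(37) = 31,  x(38) = 11,  x(39) = 9,  x(40) = 20,  x(41) = 29,  x(42) = 16.
Since (x(41), x(42)) = (x(1), x(2)) = (29, 16) (two consecutive terms determine the rest), the sequence is periodic with period 40.
So x(2201) = x(1 + ((2201-1) mod 40)) = x(1) = 29.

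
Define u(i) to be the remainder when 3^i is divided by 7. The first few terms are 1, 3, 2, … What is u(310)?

Listing terms: u(0) = 1, u(1) = 3, u(2) = 2, u(3) = 6, u(4) = 4, u(5) = 5, u(6) = 1.
Since u(6) = u(0) = 1, the sequence is periodic with period 6.
So u(310) = u(0 + ((310-0) mod 6)) = u(4) = 4.

4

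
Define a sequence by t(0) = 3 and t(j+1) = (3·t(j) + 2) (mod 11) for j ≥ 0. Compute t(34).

4

t(0) = 3,  t(1) = 0,  t(2) = 2,  t(3) = 8,  t(4) = 4,  t(5) = 3.
Since t(5) = t(0) = 3, the sequence is periodic with period 5.
(34 - 0) mod 5 = 4, so t(34) = t(4) = 4.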